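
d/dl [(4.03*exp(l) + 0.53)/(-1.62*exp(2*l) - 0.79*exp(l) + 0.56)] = (6.5286*exp(2*l) + 1.7172*exp(l) + 2.6755)*exp(l)/(2.6244*exp(4*l) + 2.5596*exp(3*l) - 1.1903*exp(2*l) - 0.8848*exp(l) + 0.3136)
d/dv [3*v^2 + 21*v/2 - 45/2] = 6*v + 21/2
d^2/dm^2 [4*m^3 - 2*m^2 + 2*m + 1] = 24*m - 4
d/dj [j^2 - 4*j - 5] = 2*j - 4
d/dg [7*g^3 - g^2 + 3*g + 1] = 21*g^2 - 2*g + 3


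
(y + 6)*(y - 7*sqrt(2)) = y^2 - 7*sqrt(2)*y + 6*y - 42*sqrt(2)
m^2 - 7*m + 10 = (m - 5)*(m - 2)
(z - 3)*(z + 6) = z^2 + 3*z - 18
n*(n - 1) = n^2 - n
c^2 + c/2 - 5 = (c - 2)*(c + 5/2)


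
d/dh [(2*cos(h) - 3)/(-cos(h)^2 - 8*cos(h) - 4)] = 2*(sin(h)^2 + 3*cos(h) + 15)*sin(h)/(cos(h)^2 + 8*cos(h) + 4)^2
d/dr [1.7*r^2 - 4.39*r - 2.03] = 3.4*r - 4.39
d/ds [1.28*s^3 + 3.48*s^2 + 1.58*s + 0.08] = 3.84*s^2 + 6.96*s + 1.58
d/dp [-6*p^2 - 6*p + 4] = -12*p - 6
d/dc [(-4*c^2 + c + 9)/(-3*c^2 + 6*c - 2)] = 7*(-3*c^2 + 10*c - 8)/(9*c^4 - 36*c^3 + 48*c^2 - 24*c + 4)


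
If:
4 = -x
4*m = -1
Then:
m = -1/4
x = -4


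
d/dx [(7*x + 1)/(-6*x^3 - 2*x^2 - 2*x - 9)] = (84*x^3 + 32*x^2 + 4*x - 61)/(36*x^6 + 24*x^5 + 28*x^4 + 116*x^3 + 40*x^2 + 36*x + 81)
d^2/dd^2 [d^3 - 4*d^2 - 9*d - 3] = 6*d - 8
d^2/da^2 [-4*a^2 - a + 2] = -8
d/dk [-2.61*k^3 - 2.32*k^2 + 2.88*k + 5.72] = -7.83*k^2 - 4.64*k + 2.88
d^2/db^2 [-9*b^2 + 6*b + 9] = -18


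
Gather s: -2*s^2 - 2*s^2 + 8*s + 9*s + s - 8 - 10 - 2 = -4*s^2 + 18*s - 20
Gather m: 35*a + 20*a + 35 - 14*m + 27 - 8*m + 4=55*a - 22*m + 66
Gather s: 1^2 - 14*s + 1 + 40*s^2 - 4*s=40*s^2 - 18*s + 2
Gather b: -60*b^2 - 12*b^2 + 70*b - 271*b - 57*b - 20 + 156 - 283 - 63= -72*b^2 - 258*b - 210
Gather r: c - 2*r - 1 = c - 2*r - 1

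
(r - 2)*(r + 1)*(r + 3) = r^3 + 2*r^2 - 5*r - 6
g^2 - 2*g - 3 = (g - 3)*(g + 1)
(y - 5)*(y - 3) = y^2 - 8*y + 15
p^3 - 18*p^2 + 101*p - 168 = (p - 8)*(p - 7)*(p - 3)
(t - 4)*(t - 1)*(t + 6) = t^3 + t^2 - 26*t + 24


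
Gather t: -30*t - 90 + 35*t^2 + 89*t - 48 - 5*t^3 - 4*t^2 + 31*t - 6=-5*t^3 + 31*t^2 + 90*t - 144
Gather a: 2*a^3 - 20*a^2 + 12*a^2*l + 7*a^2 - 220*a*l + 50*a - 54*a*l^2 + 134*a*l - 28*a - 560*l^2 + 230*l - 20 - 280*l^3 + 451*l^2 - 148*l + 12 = 2*a^3 + a^2*(12*l - 13) + a*(-54*l^2 - 86*l + 22) - 280*l^3 - 109*l^2 + 82*l - 8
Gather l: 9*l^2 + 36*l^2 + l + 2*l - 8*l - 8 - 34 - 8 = 45*l^2 - 5*l - 50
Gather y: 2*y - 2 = 2*y - 2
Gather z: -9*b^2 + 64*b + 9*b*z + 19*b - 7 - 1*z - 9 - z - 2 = -9*b^2 + 83*b + z*(9*b - 2) - 18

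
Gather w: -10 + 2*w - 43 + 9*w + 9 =11*w - 44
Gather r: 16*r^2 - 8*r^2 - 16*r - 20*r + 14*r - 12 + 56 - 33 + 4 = 8*r^2 - 22*r + 15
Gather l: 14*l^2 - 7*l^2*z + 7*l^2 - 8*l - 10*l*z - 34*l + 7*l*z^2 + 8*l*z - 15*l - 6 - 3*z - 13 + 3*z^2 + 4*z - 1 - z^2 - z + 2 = l^2*(21 - 7*z) + l*(7*z^2 - 2*z - 57) + 2*z^2 - 18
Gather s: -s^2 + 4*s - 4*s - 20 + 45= 25 - s^2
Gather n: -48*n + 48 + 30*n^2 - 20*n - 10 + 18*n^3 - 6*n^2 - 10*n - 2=18*n^3 + 24*n^2 - 78*n + 36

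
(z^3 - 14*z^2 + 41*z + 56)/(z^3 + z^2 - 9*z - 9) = (z^2 - 15*z + 56)/(z^2 - 9)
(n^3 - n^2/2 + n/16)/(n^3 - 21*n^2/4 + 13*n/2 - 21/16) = n*(4*n - 1)/(4*n^2 - 20*n + 21)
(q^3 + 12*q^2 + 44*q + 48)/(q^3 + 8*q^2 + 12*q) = (q + 4)/q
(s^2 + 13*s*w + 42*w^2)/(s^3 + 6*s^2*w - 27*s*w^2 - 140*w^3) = (s + 6*w)/(s^2 - s*w - 20*w^2)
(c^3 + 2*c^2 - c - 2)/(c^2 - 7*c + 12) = (c^3 + 2*c^2 - c - 2)/(c^2 - 7*c + 12)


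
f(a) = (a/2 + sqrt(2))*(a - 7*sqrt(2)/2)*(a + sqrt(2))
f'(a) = (a/2 + sqrt(2))*(a - 7*sqrt(2)/2) + (a/2 + sqrt(2))*(a + sqrt(2)) + (a - 7*sqrt(2)/2)*(a + sqrt(2))/2 = 3*a^2/2 - sqrt(2)*a/2 - 17/2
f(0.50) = -14.18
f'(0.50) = -8.48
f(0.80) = -16.67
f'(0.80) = -8.11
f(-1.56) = 0.60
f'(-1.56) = -3.75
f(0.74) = -16.18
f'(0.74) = -8.20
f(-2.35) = 1.63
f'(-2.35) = 1.45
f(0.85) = -17.07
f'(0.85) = -8.02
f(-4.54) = -25.39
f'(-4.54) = 25.63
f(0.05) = -10.33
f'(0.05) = -8.53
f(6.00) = 34.37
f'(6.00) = 41.26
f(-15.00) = -1649.45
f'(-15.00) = 339.61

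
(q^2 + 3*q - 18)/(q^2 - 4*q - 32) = (-q^2 - 3*q + 18)/(-q^2 + 4*q + 32)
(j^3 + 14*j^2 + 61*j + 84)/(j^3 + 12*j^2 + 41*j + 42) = (j + 4)/(j + 2)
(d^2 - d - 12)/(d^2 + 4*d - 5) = (d^2 - d - 12)/(d^2 + 4*d - 5)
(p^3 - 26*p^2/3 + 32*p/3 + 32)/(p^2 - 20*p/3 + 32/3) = (3*p^2 - 14*p - 24)/(3*p - 8)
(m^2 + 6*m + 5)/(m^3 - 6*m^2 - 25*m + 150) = (m + 1)/(m^2 - 11*m + 30)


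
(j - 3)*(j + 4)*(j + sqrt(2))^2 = j^4 + j^3 + 2*sqrt(2)*j^3 - 10*j^2 + 2*sqrt(2)*j^2 - 24*sqrt(2)*j + 2*j - 24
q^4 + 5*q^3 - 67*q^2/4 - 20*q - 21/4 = (q - 3)*(q + 1/2)^2*(q + 7)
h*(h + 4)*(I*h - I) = I*h^3 + 3*I*h^2 - 4*I*h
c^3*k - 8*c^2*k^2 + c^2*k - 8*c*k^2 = c*(c - 8*k)*(c*k + k)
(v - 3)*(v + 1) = v^2 - 2*v - 3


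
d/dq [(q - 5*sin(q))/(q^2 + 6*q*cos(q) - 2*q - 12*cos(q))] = ((1 - 5*cos(q))*(q^2 + 6*q*cos(q) - 2*q - 12*cos(q)) - 2*(q - 5*sin(q))*(-3*q*sin(q) + q + 6*sin(q) + 3*cos(q) - 1))/((q - 2)^2*(q + 6*cos(q))^2)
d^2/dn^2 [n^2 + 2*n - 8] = 2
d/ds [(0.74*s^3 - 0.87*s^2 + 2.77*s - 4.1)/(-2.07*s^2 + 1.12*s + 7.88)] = (-1.5318*s^4 + 1.6576*s^3 + 22.2531*s^2 - 30.6852*s + 26.4196)/(4.2849*s^4 - 4.6368*s^3 - 31.3688*s^2 + 17.6512*s + 62.0944)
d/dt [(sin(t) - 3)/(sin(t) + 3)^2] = (9 - sin(t))*cos(t)/(sin(t) + 3)^3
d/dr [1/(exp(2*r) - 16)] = -2*exp(2*r)/(exp(2*r) - 16)^2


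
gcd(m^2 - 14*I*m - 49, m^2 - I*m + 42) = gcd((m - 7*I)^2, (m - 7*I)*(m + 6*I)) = m - 7*I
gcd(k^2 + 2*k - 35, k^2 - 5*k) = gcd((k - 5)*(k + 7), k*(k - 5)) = k - 5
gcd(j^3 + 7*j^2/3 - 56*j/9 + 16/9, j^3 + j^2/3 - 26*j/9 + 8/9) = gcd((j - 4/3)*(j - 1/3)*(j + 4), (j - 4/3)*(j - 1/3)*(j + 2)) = j^2 - 5*j/3 + 4/9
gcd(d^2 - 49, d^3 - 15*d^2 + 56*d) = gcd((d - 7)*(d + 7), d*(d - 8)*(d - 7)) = d - 7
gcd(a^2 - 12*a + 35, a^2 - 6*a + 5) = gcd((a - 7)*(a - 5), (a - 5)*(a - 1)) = a - 5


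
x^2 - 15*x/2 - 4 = (x - 8)*(x + 1/2)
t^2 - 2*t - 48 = (t - 8)*(t + 6)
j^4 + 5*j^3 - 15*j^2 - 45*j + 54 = (j - 3)*(j - 1)*(j + 3)*(j + 6)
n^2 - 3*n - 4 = (n - 4)*(n + 1)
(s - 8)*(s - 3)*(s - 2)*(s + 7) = s^4 - 6*s^3 - 45*s^2 + 274*s - 336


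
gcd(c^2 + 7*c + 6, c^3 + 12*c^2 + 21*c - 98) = 1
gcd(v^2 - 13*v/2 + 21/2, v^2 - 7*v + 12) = v - 3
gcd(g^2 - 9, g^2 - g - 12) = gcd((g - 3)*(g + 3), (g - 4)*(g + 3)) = g + 3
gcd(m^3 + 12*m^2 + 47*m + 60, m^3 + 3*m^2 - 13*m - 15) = m + 5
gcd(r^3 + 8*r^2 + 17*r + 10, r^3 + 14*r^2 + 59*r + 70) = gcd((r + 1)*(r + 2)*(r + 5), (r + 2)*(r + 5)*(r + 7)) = r^2 + 7*r + 10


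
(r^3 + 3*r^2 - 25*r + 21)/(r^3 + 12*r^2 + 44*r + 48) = (r^3 + 3*r^2 - 25*r + 21)/(r^3 + 12*r^2 + 44*r + 48)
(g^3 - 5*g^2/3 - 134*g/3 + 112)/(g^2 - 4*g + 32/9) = 3*(g^2 + g - 42)/(3*g - 4)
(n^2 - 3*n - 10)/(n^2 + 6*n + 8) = (n - 5)/(n + 4)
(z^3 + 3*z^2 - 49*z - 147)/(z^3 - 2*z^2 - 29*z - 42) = (z + 7)/(z + 2)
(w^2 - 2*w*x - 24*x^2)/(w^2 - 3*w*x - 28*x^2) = (-w + 6*x)/(-w + 7*x)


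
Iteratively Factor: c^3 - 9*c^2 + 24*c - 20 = (c - 2)*(c^2 - 7*c + 10) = (c - 5)*(c - 2)*(c - 2)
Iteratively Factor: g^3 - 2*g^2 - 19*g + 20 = (g - 1)*(g^2 - g - 20) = (g - 1)*(g + 4)*(g - 5)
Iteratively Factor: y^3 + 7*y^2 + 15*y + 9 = (y + 3)*(y^2 + 4*y + 3) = (y + 1)*(y + 3)*(y + 3)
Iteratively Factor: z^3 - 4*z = (z)*(z^2 - 4) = z*(z + 2)*(z - 2)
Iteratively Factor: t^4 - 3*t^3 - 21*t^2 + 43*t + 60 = (t - 5)*(t^3 + 2*t^2 - 11*t - 12) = (t - 5)*(t + 1)*(t^2 + t - 12) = (t - 5)*(t - 3)*(t + 1)*(t + 4)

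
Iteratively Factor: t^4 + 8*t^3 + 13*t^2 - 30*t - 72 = (t - 2)*(t^3 + 10*t^2 + 33*t + 36) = (t - 2)*(t + 3)*(t^2 + 7*t + 12) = (t - 2)*(t + 3)*(t + 4)*(t + 3)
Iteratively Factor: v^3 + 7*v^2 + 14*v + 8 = (v + 4)*(v^2 + 3*v + 2) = (v + 2)*(v + 4)*(v + 1)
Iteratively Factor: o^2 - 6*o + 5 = (o - 1)*(o - 5)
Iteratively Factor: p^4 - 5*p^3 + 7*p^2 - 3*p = (p - 3)*(p^3 - 2*p^2 + p) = (p - 3)*(p - 1)*(p^2 - p) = (p - 3)*(p - 1)^2*(p)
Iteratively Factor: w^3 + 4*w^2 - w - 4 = (w - 1)*(w^2 + 5*w + 4) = (w - 1)*(w + 1)*(w + 4)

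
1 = 1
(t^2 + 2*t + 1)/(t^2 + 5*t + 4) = (t + 1)/(t + 4)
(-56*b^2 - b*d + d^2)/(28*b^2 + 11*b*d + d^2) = (-8*b + d)/(4*b + d)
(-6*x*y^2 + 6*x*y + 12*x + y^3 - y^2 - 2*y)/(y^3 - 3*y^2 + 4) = (-6*x + y)/(y - 2)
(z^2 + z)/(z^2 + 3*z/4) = 4*(z + 1)/(4*z + 3)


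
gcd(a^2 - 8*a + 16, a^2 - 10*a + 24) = a - 4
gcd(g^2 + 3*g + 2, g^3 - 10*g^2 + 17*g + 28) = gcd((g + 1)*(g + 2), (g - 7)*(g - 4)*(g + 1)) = g + 1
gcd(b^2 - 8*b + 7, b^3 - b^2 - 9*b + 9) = b - 1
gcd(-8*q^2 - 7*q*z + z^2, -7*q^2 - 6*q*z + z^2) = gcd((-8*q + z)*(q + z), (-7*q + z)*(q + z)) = q + z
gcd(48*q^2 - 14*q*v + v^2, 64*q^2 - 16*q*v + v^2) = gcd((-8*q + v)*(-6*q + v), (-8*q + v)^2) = 8*q - v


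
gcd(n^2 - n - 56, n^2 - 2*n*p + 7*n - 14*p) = n + 7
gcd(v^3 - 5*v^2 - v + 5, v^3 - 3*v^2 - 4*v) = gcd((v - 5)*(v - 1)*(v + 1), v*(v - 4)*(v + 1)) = v + 1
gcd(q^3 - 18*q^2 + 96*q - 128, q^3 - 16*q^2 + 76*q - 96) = q^2 - 10*q + 16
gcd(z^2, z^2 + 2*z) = z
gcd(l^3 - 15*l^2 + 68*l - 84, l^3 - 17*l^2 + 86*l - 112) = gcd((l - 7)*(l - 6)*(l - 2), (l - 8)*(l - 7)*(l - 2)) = l^2 - 9*l + 14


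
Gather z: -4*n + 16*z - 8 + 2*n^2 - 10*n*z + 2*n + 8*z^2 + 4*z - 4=2*n^2 - 2*n + 8*z^2 + z*(20 - 10*n) - 12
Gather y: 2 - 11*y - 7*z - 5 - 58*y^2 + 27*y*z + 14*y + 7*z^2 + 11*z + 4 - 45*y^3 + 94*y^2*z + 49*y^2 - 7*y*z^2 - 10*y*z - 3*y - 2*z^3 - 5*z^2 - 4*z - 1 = -45*y^3 + y^2*(94*z - 9) + y*(-7*z^2 + 17*z) - 2*z^3 + 2*z^2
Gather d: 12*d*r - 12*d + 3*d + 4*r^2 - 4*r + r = d*(12*r - 9) + 4*r^2 - 3*r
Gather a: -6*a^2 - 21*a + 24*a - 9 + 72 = -6*a^2 + 3*a + 63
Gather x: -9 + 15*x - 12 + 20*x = 35*x - 21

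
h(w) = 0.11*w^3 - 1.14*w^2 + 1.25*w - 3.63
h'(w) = 0.33*w^2 - 2.28*w + 1.25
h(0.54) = -3.27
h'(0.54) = 0.12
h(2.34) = -5.54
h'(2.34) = -2.28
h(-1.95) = -11.22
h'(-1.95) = 6.95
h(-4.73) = -46.69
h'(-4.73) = 19.42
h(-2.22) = -13.23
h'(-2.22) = 7.94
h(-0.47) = -4.48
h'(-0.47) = 2.39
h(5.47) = -12.90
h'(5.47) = -1.35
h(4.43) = -10.90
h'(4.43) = -2.37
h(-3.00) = -20.61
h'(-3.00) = 11.06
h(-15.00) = -650.13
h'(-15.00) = 109.70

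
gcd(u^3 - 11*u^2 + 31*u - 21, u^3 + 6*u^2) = 1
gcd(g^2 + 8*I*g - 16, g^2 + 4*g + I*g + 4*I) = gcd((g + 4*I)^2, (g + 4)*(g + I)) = 1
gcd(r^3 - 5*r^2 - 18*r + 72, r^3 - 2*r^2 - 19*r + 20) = r + 4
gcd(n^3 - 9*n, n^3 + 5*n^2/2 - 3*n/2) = n^2 + 3*n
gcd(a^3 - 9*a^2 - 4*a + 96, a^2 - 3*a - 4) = a - 4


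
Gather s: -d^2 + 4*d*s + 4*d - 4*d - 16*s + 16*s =-d^2 + 4*d*s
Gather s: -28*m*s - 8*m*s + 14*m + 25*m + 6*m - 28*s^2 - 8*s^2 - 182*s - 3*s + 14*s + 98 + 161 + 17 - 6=45*m - 36*s^2 + s*(-36*m - 171) + 270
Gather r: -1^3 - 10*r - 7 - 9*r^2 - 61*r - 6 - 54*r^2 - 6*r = -63*r^2 - 77*r - 14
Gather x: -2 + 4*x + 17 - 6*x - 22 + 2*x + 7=0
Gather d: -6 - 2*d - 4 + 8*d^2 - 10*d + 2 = 8*d^2 - 12*d - 8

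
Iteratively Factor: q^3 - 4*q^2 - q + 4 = (q - 4)*(q^2 - 1) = (q - 4)*(q - 1)*(q + 1)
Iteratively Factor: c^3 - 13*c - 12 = (c + 1)*(c^2 - c - 12) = (c + 1)*(c + 3)*(c - 4)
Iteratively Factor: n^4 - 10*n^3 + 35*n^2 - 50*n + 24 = (n - 3)*(n^3 - 7*n^2 + 14*n - 8) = (n - 4)*(n - 3)*(n^2 - 3*n + 2) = (n - 4)*(n - 3)*(n - 1)*(n - 2)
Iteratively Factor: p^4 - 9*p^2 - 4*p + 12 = (p - 1)*(p^3 + p^2 - 8*p - 12) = (p - 1)*(p + 2)*(p^2 - p - 6) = (p - 3)*(p - 1)*(p + 2)*(p + 2)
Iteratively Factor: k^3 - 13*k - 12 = (k + 1)*(k^2 - k - 12) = (k + 1)*(k + 3)*(k - 4)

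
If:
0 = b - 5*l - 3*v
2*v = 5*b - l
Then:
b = 7*v/24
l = -13*v/24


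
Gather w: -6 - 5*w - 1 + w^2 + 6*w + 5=w^2 + w - 2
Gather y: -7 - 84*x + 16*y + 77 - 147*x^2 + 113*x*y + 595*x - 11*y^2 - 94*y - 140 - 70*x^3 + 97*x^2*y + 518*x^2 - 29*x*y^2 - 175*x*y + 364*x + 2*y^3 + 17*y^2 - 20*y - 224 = -70*x^3 + 371*x^2 + 875*x + 2*y^3 + y^2*(6 - 29*x) + y*(97*x^2 - 62*x - 98) - 294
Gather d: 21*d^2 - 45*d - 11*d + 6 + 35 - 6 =21*d^2 - 56*d + 35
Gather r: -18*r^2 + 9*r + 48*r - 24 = -18*r^2 + 57*r - 24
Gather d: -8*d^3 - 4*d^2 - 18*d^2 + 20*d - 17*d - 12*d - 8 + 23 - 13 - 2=-8*d^3 - 22*d^2 - 9*d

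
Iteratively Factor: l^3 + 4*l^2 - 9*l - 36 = (l - 3)*(l^2 + 7*l + 12) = (l - 3)*(l + 4)*(l + 3)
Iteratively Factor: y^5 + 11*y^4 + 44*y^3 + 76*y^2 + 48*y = (y + 2)*(y^4 + 9*y^3 + 26*y^2 + 24*y) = (y + 2)*(y + 4)*(y^3 + 5*y^2 + 6*y) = y*(y + 2)*(y + 4)*(y^2 + 5*y + 6) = y*(y + 2)*(y + 3)*(y + 4)*(y + 2)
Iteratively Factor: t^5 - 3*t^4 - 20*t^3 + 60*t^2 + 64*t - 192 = (t - 4)*(t^4 + t^3 - 16*t^2 - 4*t + 48) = (t - 4)*(t + 2)*(t^3 - t^2 - 14*t + 24) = (t - 4)*(t - 3)*(t + 2)*(t^2 + 2*t - 8) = (t - 4)*(t - 3)*(t - 2)*(t + 2)*(t + 4)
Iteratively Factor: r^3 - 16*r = (r + 4)*(r^2 - 4*r) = (r - 4)*(r + 4)*(r)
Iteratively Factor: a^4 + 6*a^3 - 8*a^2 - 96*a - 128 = (a - 4)*(a^3 + 10*a^2 + 32*a + 32) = (a - 4)*(a + 4)*(a^2 + 6*a + 8) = (a - 4)*(a + 4)^2*(a + 2)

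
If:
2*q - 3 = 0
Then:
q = 3/2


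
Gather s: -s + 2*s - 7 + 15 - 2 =s + 6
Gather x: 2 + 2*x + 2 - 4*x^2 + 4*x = -4*x^2 + 6*x + 4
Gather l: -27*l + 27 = 27 - 27*l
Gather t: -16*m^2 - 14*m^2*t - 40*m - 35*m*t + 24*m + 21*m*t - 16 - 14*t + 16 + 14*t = -16*m^2 - 16*m + t*(-14*m^2 - 14*m)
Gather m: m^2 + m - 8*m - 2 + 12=m^2 - 7*m + 10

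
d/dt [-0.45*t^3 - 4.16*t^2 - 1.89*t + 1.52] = -1.35*t^2 - 8.32*t - 1.89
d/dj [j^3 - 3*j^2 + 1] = 3*j*(j - 2)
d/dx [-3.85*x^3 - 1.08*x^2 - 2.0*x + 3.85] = -11.55*x^2 - 2.16*x - 2.0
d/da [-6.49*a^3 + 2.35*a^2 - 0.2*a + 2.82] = -19.47*a^2 + 4.7*a - 0.2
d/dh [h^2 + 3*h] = 2*h + 3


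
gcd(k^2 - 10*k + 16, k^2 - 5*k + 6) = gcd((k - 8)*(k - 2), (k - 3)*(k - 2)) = k - 2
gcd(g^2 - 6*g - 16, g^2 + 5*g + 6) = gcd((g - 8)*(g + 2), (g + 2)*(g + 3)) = g + 2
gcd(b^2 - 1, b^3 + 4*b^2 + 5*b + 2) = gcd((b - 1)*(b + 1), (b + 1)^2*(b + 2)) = b + 1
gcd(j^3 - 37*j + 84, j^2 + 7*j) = j + 7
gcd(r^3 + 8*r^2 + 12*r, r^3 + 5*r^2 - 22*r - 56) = r + 2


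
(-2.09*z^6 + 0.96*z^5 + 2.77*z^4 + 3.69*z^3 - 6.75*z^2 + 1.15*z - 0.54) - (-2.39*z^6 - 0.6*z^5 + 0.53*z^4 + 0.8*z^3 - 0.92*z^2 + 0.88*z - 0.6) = 0.3*z^6 + 1.56*z^5 + 2.24*z^4 + 2.89*z^3 - 5.83*z^2 + 0.27*z + 0.0599999999999999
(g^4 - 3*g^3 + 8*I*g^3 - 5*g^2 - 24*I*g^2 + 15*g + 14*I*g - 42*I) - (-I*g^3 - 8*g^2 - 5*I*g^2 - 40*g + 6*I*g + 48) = g^4 - 3*g^3 + 9*I*g^3 + 3*g^2 - 19*I*g^2 + 55*g + 8*I*g - 48 - 42*I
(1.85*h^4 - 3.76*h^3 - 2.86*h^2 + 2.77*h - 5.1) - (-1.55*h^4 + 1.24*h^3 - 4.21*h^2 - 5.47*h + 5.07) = 3.4*h^4 - 5.0*h^3 + 1.35*h^2 + 8.24*h - 10.17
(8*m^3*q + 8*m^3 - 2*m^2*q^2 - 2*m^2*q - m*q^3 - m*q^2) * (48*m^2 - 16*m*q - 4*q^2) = 384*m^5*q + 384*m^5 - 224*m^4*q^2 - 224*m^4*q - 48*m^3*q^3 - 48*m^3*q^2 + 24*m^2*q^4 + 24*m^2*q^3 + 4*m*q^5 + 4*m*q^4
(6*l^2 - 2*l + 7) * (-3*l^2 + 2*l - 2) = -18*l^4 + 18*l^3 - 37*l^2 + 18*l - 14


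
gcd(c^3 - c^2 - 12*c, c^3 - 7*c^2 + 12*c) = c^2 - 4*c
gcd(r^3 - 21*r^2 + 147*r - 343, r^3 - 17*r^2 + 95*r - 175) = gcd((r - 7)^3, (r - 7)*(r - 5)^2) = r - 7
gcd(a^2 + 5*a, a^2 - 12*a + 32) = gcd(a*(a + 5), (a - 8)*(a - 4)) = 1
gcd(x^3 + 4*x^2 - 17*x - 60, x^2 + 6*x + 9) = x + 3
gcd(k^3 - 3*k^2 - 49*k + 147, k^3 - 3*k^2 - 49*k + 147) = k^3 - 3*k^2 - 49*k + 147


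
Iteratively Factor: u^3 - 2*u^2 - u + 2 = (u + 1)*(u^2 - 3*u + 2) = (u - 2)*(u + 1)*(u - 1)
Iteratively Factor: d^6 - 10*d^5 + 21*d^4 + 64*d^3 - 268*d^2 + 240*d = (d)*(d^5 - 10*d^4 + 21*d^3 + 64*d^2 - 268*d + 240) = d*(d - 5)*(d^4 - 5*d^3 - 4*d^2 + 44*d - 48) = d*(d - 5)*(d + 3)*(d^3 - 8*d^2 + 20*d - 16) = d*(d - 5)*(d - 2)*(d + 3)*(d^2 - 6*d + 8) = d*(d - 5)*(d - 2)^2*(d + 3)*(d - 4)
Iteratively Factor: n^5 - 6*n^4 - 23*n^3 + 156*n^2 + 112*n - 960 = (n + 4)*(n^4 - 10*n^3 + 17*n^2 + 88*n - 240) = (n - 4)*(n + 4)*(n^3 - 6*n^2 - 7*n + 60) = (n - 4)*(n + 3)*(n + 4)*(n^2 - 9*n + 20) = (n - 5)*(n - 4)*(n + 3)*(n + 4)*(n - 4)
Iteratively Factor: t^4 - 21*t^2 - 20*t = (t)*(t^3 - 21*t - 20) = t*(t - 5)*(t^2 + 5*t + 4) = t*(t - 5)*(t + 1)*(t + 4)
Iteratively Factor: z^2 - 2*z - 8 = (z + 2)*(z - 4)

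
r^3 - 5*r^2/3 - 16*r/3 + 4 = (r - 3)*(r - 2/3)*(r + 2)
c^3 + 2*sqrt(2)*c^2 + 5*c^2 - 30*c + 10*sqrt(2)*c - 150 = (c + 5)*(c - 3*sqrt(2))*(c + 5*sqrt(2))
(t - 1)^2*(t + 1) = t^3 - t^2 - t + 1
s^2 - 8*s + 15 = (s - 5)*(s - 3)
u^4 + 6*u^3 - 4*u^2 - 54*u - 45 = (u - 3)*(u + 1)*(u + 3)*(u + 5)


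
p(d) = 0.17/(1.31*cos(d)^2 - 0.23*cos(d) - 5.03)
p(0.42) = -0.04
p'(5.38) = -0.01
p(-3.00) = -0.05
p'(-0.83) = -0.01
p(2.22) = -0.04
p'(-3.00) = 0.01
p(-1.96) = -0.04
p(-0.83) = -0.04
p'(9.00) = -0.01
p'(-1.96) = 0.01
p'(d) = 0.17*(2.62*sin(d)*cos(d) - 0.23*sin(d))/(1.31*cos(d)^2 - 0.23*cos(d) - 5.03)^2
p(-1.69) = -0.03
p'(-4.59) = -0.00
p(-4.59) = -0.03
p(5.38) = -0.04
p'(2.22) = -0.01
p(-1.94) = -0.04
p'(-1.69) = 0.00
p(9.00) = -0.05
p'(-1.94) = 0.01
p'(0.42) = 0.01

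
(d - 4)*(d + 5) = d^2 + d - 20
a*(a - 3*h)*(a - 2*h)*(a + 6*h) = a^4 + a^3*h - 24*a^2*h^2 + 36*a*h^3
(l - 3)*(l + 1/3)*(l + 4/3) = l^3 - 4*l^2/3 - 41*l/9 - 4/3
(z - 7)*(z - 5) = z^2 - 12*z + 35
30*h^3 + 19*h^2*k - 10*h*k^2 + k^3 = (-6*h + k)*(-5*h + k)*(h + k)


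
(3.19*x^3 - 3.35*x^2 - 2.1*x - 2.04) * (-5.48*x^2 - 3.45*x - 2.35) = -17.4812*x^5 + 7.3525*x^4 + 15.569*x^3 + 26.2967*x^2 + 11.973*x + 4.794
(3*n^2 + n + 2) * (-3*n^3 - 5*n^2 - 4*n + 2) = -9*n^5 - 18*n^4 - 23*n^3 - 8*n^2 - 6*n + 4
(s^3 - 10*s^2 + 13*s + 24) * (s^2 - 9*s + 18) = s^5 - 19*s^4 + 121*s^3 - 273*s^2 + 18*s + 432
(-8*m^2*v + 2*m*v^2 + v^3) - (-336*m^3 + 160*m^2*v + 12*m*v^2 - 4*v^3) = 336*m^3 - 168*m^2*v - 10*m*v^2 + 5*v^3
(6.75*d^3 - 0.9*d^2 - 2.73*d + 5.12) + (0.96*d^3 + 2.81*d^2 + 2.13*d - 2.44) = 7.71*d^3 + 1.91*d^2 - 0.6*d + 2.68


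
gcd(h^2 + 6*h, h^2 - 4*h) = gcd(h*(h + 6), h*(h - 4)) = h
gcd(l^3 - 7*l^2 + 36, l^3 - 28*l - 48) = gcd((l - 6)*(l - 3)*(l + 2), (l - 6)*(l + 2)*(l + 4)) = l^2 - 4*l - 12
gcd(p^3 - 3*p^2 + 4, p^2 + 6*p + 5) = p + 1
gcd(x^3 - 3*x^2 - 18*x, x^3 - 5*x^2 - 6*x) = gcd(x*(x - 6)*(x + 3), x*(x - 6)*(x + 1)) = x^2 - 6*x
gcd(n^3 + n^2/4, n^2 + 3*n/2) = n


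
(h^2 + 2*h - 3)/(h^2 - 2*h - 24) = (-h^2 - 2*h + 3)/(-h^2 + 2*h + 24)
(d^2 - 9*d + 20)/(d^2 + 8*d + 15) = (d^2 - 9*d + 20)/(d^2 + 8*d + 15)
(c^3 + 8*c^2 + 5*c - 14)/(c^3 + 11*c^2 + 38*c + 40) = (c^2 + 6*c - 7)/(c^2 + 9*c + 20)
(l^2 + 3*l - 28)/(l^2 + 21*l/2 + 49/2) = 2*(l - 4)/(2*l + 7)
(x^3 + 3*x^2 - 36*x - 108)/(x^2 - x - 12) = (x^2 - 36)/(x - 4)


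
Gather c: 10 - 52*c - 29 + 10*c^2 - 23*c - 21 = 10*c^2 - 75*c - 40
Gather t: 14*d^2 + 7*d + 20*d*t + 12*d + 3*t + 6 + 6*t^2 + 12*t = 14*d^2 + 19*d + 6*t^2 + t*(20*d + 15) + 6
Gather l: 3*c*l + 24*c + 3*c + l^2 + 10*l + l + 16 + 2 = 27*c + l^2 + l*(3*c + 11) + 18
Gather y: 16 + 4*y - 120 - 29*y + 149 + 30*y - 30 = 5*y + 15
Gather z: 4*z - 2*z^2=-2*z^2 + 4*z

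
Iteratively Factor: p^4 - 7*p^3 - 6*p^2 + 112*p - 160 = (p - 5)*(p^3 - 2*p^2 - 16*p + 32) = (p - 5)*(p + 4)*(p^2 - 6*p + 8) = (p - 5)*(p - 2)*(p + 4)*(p - 4)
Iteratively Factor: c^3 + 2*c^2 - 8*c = (c - 2)*(c^2 + 4*c) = c*(c - 2)*(c + 4)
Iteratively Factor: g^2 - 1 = (g - 1)*(g + 1)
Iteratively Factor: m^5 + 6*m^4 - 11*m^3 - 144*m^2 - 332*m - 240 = (m + 4)*(m^4 + 2*m^3 - 19*m^2 - 68*m - 60) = (m - 5)*(m + 4)*(m^3 + 7*m^2 + 16*m + 12) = (m - 5)*(m + 2)*(m + 4)*(m^2 + 5*m + 6) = (m - 5)*(m + 2)*(m + 3)*(m + 4)*(m + 2)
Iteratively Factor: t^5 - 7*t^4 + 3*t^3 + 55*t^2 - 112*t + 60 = (t + 3)*(t^4 - 10*t^3 + 33*t^2 - 44*t + 20) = (t - 2)*(t + 3)*(t^3 - 8*t^2 + 17*t - 10) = (t - 5)*(t - 2)*(t + 3)*(t^2 - 3*t + 2) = (t - 5)*(t - 2)*(t - 1)*(t + 3)*(t - 2)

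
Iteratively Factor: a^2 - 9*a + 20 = (a - 5)*(a - 4)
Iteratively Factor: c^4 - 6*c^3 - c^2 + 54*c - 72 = (c + 3)*(c^3 - 9*c^2 + 26*c - 24) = (c - 4)*(c + 3)*(c^2 - 5*c + 6) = (c - 4)*(c - 3)*(c + 3)*(c - 2)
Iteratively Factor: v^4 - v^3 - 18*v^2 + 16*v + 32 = (v + 4)*(v^3 - 5*v^2 + 2*v + 8) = (v - 4)*(v + 4)*(v^2 - v - 2) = (v - 4)*(v - 2)*(v + 4)*(v + 1)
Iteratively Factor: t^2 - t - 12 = (t + 3)*(t - 4)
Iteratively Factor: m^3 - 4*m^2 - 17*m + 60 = (m + 4)*(m^2 - 8*m + 15) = (m - 5)*(m + 4)*(m - 3)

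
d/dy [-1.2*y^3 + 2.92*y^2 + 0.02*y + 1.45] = -3.6*y^2 + 5.84*y + 0.02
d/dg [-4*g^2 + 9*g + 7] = 9 - 8*g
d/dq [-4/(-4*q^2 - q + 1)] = 4*(-8*q - 1)/(4*q^2 + q - 1)^2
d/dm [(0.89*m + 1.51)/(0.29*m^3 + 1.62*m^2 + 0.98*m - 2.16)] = (0.2581*m^3 + 1.4418*m^2 + 0.8722*m - (0.89*m + 1.51)*(0.87*m^2 + 3.24*m + 0.98) - 1.9224)/(0.29*m^3 + 1.62*m^2 + 0.98*m - 2.16)^2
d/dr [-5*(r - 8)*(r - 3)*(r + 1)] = -15*r^2 + 100*r - 65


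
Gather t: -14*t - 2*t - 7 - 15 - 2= -16*t - 24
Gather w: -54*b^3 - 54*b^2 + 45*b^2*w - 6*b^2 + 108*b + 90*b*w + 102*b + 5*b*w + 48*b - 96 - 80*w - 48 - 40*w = -54*b^3 - 60*b^2 + 258*b + w*(45*b^2 + 95*b - 120) - 144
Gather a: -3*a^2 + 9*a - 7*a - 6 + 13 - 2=-3*a^2 + 2*a + 5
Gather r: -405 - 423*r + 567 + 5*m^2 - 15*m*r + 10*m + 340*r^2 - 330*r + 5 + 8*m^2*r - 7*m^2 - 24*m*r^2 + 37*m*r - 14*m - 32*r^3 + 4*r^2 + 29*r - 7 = -2*m^2 - 4*m - 32*r^3 + r^2*(344 - 24*m) + r*(8*m^2 + 22*m - 724) + 160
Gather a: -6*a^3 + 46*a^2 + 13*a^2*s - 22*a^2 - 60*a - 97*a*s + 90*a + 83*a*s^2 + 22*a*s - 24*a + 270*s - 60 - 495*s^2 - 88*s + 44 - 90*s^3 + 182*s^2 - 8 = -6*a^3 + a^2*(13*s + 24) + a*(83*s^2 - 75*s + 6) - 90*s^3 - 313*s^2 + 182*s - 24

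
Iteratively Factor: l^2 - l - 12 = (l - 4)*(l + 3)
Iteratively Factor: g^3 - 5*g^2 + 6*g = (g)*(g^2 - 5*g + 6) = g*(g - 2)*(g - 3)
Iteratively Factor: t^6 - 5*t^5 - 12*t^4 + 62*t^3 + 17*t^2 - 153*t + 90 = (t - 1)*(t^5 - 4*t^4 - 16*t^3 + 46*t^2 + 63*t - 90) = (t - 1)*(t + 2)*(t^4 - 6*t^3 - 4*t^2 + 54*t - 45) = (t - 1)*(t + 2)*(t + 3)*(t^3 - 9*t^2 + 23*t - 15) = (t - 1)^2*(t + 2)*(t + 3)*(t^2 - 8*t + 15) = (t - 5)*(t - 1)^2*(t + 2)*(t + 3)*(t - 3)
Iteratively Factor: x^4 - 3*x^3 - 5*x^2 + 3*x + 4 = (x + 1)*(x^3 - 4*x^2 - x + 4) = (x - 4)*(x + 1)*(x^2 - 1) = (x - 4)*(x - 1)*(x + 1)*(x + 1)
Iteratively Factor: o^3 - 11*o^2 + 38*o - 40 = (o - 2)*(o^2 - 9*o + 20) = (o - 5)*(o - 2)*(o - 4)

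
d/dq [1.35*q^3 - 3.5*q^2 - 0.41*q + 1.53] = 4.05*q^2 - 7.0*q - 0.41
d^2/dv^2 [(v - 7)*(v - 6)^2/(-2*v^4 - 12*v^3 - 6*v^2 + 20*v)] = (-v^9 + 57*v^8 - 369*v^7 - 2665*v^6 + 9600*v^5 + 54576*v^4 + 23438*v^3 - 38556*v^2 - 22680*v + 25200)/(v^3*(v^9 + 18*v^8 + 117*v^7 + 294*v^6 - 9*v^5 - 1098*v^4 - 753*v^3 + 1530*v^2 + 900*v - 1000))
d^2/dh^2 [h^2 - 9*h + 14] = 2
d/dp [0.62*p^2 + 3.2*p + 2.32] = 1.24*p + 3.2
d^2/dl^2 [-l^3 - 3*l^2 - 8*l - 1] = -6*l - 6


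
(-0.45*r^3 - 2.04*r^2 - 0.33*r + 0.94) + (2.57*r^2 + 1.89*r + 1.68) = -0.45*r^3 + 0.53*r^2 + 1.56*r + 2.62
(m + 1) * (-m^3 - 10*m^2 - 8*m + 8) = -m^4 - 11*m^3 - 18*m^2 + 8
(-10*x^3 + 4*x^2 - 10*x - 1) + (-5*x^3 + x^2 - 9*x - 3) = -15*x^3 + 5*x^2 - 19*x - 4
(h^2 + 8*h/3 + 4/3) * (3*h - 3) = 3*h^3 + 5*h^2 - 4*h - 4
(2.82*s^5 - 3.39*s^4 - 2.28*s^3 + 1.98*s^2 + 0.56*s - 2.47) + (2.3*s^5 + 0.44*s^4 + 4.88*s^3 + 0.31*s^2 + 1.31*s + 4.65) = 5.12*s^5 - 2.95*s^4 + 2.6*s^3 + 2.29*s^2 + 1.87*s + 2.18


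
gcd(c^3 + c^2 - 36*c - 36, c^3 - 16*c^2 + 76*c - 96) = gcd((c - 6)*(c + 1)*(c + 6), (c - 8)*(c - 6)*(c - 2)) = c - 6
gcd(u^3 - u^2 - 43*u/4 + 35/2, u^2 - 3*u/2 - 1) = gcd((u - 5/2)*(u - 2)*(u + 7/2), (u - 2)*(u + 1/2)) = u - 2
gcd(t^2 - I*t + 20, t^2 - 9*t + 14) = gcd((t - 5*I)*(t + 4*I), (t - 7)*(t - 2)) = 1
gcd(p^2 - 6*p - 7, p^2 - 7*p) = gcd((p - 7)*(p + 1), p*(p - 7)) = p - 7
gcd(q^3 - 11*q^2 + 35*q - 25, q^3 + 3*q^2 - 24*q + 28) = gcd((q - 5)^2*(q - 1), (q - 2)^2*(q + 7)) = 1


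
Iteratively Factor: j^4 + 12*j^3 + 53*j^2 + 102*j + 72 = (j + 2)*(j^3 + 10*j^2 + 33*j + 36) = (j + 2)*(j + 3)*(j^2 + 7*j + 12) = (j + 2)*(j + 3)*(j + 4)*(j + 3)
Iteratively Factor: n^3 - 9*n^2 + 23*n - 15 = (n - 1)*(n^2 - 8*n + 15) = (n - 3)*(n - 1)*(n - 5)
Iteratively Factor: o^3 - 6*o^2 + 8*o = (o)*(o^2 - 6*o + 8) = o*(o - 4)*(o - 2)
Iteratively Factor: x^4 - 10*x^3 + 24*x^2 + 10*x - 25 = (x - 5)*(x^3 - 5*x^2 - x + 5) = (x - 5)*(x + 1)*(x^2 - 6*x + 5) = (x - 5)*(x - 1)*(x + 1)*(x - 5)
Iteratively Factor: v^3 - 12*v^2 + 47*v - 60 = (v - 4)*(v^2 - 8*v + 15) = (v - 5)*(v - 4)*(v - 3)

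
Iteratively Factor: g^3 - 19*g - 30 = (g - 5)*(g^2 + 5*g + 6) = (g - 5)*(g + 2)*(g + 3)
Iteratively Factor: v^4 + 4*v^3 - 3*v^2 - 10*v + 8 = (v + 4)*(v^3 - 3*v + 2) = (v - 1)*(v + 4)*(v^2 + v - 2) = (v - 1)^2*(v + 4)*(v + 2)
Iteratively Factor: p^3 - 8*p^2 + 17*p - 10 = (p - 1)*(p^2 - 7*p + 10) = (p - 2)*(p - 1)*(p - 5)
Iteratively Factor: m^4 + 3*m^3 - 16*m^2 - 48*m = (m)*(m^3 + 3*m^2 - 16*m - 48) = m*(m + 4)*(m^2 - m - 12) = m*(m + 3)*(m + 4)*(m - 4)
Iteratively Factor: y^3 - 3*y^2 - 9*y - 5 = (y + 1)*(y^2 - 4*y - 5) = (y + 1)^2*(y - 5)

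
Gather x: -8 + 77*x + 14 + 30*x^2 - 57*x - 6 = 30*x^2 + 20*x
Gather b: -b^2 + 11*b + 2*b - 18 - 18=-b^2 + 13*b - 36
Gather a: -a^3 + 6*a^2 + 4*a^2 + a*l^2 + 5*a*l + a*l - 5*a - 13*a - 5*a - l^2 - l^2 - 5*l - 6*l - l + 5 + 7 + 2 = -a^3 + 10*a^2 + a*(l^2 + 6*l - 23) - 2*l^2 - 12*l + 14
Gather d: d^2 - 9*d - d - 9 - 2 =d^2 - 10*d - 11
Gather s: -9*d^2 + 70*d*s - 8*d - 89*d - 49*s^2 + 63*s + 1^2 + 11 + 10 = -9*d^2 - 97*d - 49*s^2 + s*(70*d + 63) + 22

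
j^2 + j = j*(j + 1)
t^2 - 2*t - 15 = (t - 5)*(t + 3)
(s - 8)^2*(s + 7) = s^3 - 9*s^2 - 48*s + 448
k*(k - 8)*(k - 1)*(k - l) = k^4 - k^3*l - 9*k^3 + 9*k^2*l + 8*k^2 - 8*k*l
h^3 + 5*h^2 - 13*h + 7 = (h - 1)^2*(h + 7)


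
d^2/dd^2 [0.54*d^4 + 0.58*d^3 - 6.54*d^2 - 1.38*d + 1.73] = 6.48*d^2 + 3.48*d - 13.08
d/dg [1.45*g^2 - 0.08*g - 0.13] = 2.9*g - 0.08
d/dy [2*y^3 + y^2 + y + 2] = 6*y^2 + 2*y + 1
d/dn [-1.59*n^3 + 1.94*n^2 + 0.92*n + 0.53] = -4.77*n^2 + 3.88*n + 0.92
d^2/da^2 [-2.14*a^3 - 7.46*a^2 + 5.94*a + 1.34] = -12.84*a - 14.92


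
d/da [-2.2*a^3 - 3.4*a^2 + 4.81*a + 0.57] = -6.6*a^2 - 6.8*a + 4.81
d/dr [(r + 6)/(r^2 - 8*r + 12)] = (r^2 - 8*r - 2*(r - 4)*(r + 6) + 12)/(r^2 - 8*r + 12)^2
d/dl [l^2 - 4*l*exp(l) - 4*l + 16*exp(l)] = -4*l*exp(l) + 2*l + 12*exp(l) - 4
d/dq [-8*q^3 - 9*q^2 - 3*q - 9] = -24*q^2 - 18*q - 3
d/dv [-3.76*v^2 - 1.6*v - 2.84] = -7.52*v - 1.6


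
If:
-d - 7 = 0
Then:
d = -7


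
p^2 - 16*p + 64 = (p - 8)^2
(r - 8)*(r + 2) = r^2 - 6*r - 16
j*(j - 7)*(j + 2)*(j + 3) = j^4 - 2*j^3 - 29*j^2 - 42*j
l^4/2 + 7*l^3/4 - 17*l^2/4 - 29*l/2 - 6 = (l/2 + 1)*(l - 3)*(l + 1/2)*(l + 4)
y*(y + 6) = y^2 + 6*y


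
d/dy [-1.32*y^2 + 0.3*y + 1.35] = 0.3 - 2.64*y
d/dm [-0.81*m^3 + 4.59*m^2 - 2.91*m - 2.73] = -2.43*m^2 + 9.18*m - 2.91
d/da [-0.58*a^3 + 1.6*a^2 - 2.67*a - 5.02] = -1.74*a^2 + 3.2*a - 2.67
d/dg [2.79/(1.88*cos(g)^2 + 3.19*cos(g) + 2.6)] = (10.4904*cos(g) + 8.9001)*sin(g)/(1.88*cos(g)^2 + 3.19*cos(g) + 2.6)^2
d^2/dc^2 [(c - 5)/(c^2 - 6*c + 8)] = 2*((11 - 3*c)*(c^2 - 6*c + 8) + 4*(c - 5)*(c - 3)^2)/(c^2 - 6*c + 8)^3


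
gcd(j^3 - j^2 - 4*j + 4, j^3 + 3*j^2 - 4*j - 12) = j^2 - 4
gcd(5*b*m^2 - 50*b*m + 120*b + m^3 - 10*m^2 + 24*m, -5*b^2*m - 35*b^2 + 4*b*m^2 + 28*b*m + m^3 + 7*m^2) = 5*b + m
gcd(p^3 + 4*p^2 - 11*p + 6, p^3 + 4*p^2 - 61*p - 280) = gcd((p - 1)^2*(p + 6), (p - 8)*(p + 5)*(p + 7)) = 1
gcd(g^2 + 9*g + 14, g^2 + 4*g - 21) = g + 7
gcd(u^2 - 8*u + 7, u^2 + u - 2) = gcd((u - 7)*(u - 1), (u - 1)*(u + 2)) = u - 1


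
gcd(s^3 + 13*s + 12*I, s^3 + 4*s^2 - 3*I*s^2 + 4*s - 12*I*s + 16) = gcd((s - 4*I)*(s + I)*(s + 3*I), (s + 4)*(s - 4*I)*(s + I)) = s^2 - 3*I*s + 4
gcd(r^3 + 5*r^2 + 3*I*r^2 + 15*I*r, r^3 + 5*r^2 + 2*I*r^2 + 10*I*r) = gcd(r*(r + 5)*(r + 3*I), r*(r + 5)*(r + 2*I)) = r^2 + 5*r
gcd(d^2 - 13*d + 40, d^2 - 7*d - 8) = d - 8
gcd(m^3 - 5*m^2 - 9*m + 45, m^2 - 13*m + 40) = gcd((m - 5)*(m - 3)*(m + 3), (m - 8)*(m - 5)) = m - 5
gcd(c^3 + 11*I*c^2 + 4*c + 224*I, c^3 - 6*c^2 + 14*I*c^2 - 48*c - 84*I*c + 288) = c + 8*I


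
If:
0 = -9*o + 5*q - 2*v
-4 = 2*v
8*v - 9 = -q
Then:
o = 43/3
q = 25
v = -2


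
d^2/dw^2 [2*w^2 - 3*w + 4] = 4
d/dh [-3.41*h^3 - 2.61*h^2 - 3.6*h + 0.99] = -10.23*h^2 - 5.22*h - 3.6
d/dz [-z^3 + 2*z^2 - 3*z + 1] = -3*z^2 + 4*z - 3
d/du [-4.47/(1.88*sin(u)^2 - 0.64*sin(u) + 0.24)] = (16.8072*sin(u) - 2.8608)*cos(u)/(1.88*sin(u)^2 - 0.64*sin(u) + 0.24)^2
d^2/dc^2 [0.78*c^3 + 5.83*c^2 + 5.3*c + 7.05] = 4.68*c + 11.66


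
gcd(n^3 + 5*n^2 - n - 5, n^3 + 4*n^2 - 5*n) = n^2 + 4*n - 5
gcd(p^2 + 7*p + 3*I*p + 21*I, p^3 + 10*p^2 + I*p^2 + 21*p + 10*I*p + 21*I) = p + 7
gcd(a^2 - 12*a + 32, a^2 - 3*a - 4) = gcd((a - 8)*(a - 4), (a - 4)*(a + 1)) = a - 4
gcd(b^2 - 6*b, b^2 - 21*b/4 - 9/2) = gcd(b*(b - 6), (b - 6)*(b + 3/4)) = b - 6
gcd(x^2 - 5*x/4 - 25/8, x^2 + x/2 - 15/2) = x - 5/2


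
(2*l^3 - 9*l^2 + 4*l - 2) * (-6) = -12*l^3 + 54*l^2 - 24*l + 12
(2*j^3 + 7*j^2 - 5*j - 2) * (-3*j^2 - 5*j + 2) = -6*j^5 - 31*j^4 - 16*j^3 + 45*j^2 - 4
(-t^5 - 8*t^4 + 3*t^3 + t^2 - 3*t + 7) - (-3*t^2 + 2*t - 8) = -t^5 - 8*t^4 + 3*t^3 + 4*t^2 - 5*t + 15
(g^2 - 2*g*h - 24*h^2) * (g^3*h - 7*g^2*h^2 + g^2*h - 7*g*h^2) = g^5*h - 9*g^4*h^2 + g^4*h - 10*g^3*h^3 - 9*g^3*h^2 + 168*g^2*h^4 - 10*g^2*h^3 + 168*g*h^4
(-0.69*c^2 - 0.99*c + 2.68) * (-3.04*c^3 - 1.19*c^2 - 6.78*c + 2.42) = 2.0976*c^5 + 3.8307*c^4 - 2.2909*c^3 + 1.8532*c^2 - 20.5662*c + 6.4856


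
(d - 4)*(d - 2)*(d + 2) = d^3 - 4*d^2 - 4*d + 16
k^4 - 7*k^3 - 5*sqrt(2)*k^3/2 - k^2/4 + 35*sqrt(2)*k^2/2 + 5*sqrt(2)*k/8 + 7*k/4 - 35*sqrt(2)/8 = (k - 7)*(k - 1/2)*(k + 1/2)*(k - 5*sqrt(2)/2)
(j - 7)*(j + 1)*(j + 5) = j^3 - j^2 - 37*j - 35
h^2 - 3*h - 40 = (h - 8)*(h + 5)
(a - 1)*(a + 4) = a^2 + 3*a - 4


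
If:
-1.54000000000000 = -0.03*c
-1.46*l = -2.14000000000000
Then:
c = 51.33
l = 1.47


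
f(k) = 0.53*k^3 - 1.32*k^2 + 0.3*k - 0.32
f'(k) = 1.59*k^2 - 2.64*k + 0.3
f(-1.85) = -8.75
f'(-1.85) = 10.63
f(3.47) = 6.97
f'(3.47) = 10.28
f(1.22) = -0.96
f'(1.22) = -0.55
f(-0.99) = -2.42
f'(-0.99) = 4.47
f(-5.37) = -122.07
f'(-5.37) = 60.33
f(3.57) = 8.04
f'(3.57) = 11.14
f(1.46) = -1.05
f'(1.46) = -0.17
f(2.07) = -0.65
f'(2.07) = 1.65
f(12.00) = 729.04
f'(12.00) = 197.58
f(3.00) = 3.01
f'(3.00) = 6.69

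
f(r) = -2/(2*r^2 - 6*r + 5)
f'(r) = -2*(6 - 4*r)/(2*r^2 - 6*r + 5)^2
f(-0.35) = -0.27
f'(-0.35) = -0.27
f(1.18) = -2.84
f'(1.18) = -5.15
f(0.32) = -0.61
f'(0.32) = -0.87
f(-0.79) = -0.18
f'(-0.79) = -0.15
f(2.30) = -1.12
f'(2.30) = 2.02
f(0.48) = -0.77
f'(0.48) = -1.23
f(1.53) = -3.99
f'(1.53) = 0.95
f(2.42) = -0.91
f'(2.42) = 1.53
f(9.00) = -0.02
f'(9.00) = 0.00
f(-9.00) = -0.00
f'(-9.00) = 0.00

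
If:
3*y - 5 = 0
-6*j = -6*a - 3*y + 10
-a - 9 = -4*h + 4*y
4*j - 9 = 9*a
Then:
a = -37/15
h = 33/10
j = -33/10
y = 5/3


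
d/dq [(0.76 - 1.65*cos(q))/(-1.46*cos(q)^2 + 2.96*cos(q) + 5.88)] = (2.409*cos(q)^2 - 2.2192*cos(q) + 11.9516)*sin(q)/(2.1316*cos(q)^4 - 8.6432*cos(q)^3 - 8.408*cos(q)^2 + 34.8096*cos(q) + 34.5744)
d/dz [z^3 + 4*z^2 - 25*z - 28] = 3*z^2 + 8*z - 25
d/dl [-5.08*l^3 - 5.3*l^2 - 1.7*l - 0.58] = -15.24*l^2 - 10.6*l - 1.7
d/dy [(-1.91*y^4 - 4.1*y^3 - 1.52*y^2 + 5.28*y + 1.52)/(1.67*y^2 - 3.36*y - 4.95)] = (-6.3794*y^5 + 12.4058*y^4 + 65.37*y^3 + 57.1746*y^2 + 9.9712*y - 21.0288)/(2.7889*y^4 - 11.2224*y^3 - 5.2434*y^2 + 33.264*y + 24.5025)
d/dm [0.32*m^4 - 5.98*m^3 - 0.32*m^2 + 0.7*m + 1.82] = 1.28*m^3 - 17.94*m^2 - 0.64*m + 0.7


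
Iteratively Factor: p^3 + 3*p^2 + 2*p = (p + 2)*(p^2 + p) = (p + 1)*(p + 2)*(p)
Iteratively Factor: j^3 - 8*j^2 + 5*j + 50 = (j - 5)*(j^2 - 3*j - 10) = (j - 5)*(j + 2)*(j - 5)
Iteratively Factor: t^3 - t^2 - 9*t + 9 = (t + 3)*(t^2 - 4*t + 3) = (t - 1)*(t + 3)*(t - 3)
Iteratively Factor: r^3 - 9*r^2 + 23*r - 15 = (r - 5)*(r^2 - 4*r + 3) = (r - 5)*(r - 1)*(r - 3)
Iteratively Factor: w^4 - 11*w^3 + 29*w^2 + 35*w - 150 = (w - 3)*(w^3 - 8*w^2 + 5*w + 50) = (w - 5)*(w - 3)*(w^2 - 3*w - 10) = (w - 5)*(w - 3)*(w + 2)*(w - 5)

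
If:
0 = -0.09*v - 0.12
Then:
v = -1.33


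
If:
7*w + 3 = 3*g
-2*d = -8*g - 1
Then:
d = 28*w/3 + 9/2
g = 7*w/3 + 1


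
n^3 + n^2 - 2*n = n*(n - 1)*(n + 2)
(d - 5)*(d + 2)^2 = d^3 - d^2 - 16*d - 20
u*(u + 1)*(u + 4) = u^3 + 5*u^2 + 4*u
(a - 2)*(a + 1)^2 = a^3 - 3*a - 2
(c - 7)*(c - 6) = c^2 - 13*c + 42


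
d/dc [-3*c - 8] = -3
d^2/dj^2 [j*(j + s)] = 2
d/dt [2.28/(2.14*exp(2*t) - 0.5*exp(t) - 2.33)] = (1.14 - 9.7584*exp(t))*exp(t)/(-2.14*exp(2*t) + 0.5*exp(t) + 2.33)^2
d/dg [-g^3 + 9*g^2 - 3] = 3*g*(6 - g)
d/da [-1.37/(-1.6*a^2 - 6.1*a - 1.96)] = (-4.384*a - 8.357)/(1.6*a^2 + 6.1*a + 1.96)^2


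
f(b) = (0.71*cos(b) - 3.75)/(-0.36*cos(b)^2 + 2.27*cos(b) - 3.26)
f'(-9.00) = 0.12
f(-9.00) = 0.78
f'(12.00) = 0.86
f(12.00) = 1.97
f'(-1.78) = 0.47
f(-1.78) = 1.04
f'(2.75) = -0.11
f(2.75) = 0.78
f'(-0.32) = 0.59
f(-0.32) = 2.15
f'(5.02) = 0.76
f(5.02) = 1.36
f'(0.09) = -0.18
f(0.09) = 2.24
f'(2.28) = -0.26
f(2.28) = 0.86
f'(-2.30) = 0.25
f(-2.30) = 0.86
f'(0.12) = -0.24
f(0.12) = 2.24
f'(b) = (-0.72*sin(b)*cos(b) + 2.27*sin(b))*(0.71*cos(b) - 3.75)/(-0.36*cos(b)^2 + 2.27*cos(b) - 3.26)^2 - 0.71*sin(b)/(-0.36*cos(b)^2 + 2.27*cos(b) - 3.26)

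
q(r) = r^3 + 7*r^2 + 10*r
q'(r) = 3*r^2 + 14*r + 10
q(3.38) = 152.39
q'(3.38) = 91.59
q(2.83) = 107.03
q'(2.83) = 73.65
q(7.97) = 1030.61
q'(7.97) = 312.14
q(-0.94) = -4.05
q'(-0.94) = -0.51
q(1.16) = 22.58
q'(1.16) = 30.28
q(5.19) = 380.25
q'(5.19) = 163.47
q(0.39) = 5.02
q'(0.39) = 15.92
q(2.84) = 107.77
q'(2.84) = 73.96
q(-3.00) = 6.00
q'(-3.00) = -5.00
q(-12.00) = -840.00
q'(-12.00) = 274.00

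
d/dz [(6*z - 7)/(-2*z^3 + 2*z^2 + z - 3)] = (24*z^3 - 54*z^2 + 28*z - 11)/(4*z^6 - 8*z^5 + 16*z^3 - 11*z^2 - 6*z + 9)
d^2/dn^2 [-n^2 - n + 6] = -2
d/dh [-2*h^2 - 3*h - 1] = -4*h - 3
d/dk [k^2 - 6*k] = 2*k - 6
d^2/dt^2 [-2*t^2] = -4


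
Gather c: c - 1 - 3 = c - 4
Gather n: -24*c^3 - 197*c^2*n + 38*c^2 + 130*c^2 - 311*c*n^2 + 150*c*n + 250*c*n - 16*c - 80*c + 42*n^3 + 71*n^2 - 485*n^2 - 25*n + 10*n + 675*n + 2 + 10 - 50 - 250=-24*c^3 + 168*c^2 - 96*c + 42*n^3 + n^2*(-311*c - 414) + n*(-197*c^2 + 400*c + 660) - 288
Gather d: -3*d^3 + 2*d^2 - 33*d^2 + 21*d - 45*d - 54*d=-3*d^3 - 31*d^2 - 78*d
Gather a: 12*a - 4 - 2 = 12*a - 6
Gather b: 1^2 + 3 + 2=6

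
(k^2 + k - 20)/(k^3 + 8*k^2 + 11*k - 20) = (k - 4)/(k^2 + 3*k - 4)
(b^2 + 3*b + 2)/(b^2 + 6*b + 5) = (b + 2)/(b + 5)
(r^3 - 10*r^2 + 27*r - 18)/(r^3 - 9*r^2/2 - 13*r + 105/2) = 2*(r^2 - 7*r + 6)/(2*r^2 - 3*r - 35)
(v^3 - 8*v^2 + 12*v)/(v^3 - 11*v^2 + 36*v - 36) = v/(v - 3)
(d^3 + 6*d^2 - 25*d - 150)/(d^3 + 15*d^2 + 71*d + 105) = (d^2 + d - 30)/(d^2 + 10*d + 21)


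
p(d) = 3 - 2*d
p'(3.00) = -2.00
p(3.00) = -3.00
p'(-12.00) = -2.00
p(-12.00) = 27.00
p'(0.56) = -2.00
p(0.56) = 1.88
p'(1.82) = -2.00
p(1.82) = -0.64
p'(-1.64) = -2.00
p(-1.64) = 6.28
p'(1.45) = -2.00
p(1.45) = 0.10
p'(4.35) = -2.00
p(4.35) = -5.70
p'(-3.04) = -2.00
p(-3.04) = 9.08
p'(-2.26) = -2.00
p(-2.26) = 7.52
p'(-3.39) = -2.00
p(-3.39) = 9.78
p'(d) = -2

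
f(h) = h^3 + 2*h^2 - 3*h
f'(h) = 3*h^2 + 4*h - 3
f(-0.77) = 3.04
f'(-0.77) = -4.30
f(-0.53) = 2.00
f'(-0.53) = -4.28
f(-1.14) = 4.54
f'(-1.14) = -3.66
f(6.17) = 292.51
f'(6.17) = 135.89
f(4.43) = 112.90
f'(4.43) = 73.59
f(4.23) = 98.78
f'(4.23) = 67.60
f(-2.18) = 5.68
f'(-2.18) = 2.54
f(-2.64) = 3.46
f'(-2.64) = 7.35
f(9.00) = 864.00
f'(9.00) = 276.00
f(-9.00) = -540.00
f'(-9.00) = 204.00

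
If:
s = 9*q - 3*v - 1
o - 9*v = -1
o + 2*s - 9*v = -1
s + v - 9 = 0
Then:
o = 80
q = 28/9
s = 0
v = 9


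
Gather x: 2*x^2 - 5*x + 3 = 2*x^2 - 5*x + 3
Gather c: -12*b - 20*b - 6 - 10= -32*b - 16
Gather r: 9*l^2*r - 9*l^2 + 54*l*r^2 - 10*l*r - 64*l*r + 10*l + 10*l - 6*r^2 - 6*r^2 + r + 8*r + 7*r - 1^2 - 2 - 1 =-9*l^2 + 20*l + r^2*(54*l - 12) + r*(9*l^2 - 74*l + 16) - 4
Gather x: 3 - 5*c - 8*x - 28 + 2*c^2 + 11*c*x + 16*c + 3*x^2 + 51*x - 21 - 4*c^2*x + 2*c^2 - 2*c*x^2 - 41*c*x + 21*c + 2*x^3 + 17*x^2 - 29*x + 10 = 4*c^2 + 32*c + 2*x^3 + x^2*(20 - 2*c) + x*(-4*c^2 - 30*c + 14) - 36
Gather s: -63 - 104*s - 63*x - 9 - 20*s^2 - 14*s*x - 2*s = -20*s^2 + s*(-14*x - 106) - 63*x - 72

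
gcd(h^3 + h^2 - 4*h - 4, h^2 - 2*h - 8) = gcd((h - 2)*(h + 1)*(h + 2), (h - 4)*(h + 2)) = h + 2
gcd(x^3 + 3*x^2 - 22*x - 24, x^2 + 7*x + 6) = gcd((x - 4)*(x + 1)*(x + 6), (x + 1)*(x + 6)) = x^2 + 7*x + 6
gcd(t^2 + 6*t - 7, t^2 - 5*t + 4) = t - 1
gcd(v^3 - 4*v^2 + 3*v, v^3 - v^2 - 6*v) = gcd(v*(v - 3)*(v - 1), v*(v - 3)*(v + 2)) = v^2 - 3*v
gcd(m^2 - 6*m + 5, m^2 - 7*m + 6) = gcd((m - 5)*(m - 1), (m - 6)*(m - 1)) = m - 1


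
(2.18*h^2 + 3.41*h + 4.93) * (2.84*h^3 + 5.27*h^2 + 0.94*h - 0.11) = 6.1912*h^5 + 21.173*h^4 + 34.0211*h^3 + 28.9467*h^2 + 4.2591*h - 0.5423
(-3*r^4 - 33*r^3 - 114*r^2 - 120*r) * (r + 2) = -3*r^5 - 39*r^4 - 180*r^3 - 348*r^2 - 240*r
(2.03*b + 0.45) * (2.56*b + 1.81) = 5.1968*b^2 + 4.8263*b + 0.8145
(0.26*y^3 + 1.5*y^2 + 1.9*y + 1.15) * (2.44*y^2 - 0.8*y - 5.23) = 0.6344*y^5 + 3.452*y^4 + 2.0762*y^3 - 6.559*y^2 - 10.857*y - 6.0145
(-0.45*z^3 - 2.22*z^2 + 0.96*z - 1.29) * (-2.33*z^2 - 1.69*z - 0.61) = 1.0485*z^5 + 5.9331*z^4 + 1.7895*z^3 + 2.7375*z^2 + 1.5945*z + 0.7869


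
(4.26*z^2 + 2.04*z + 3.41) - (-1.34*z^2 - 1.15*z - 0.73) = 5.6*z^2 + 3.19*z + 4.14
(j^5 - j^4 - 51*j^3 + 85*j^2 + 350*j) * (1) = j^5 - j^4 - 51*j^3 + 85*j^2 + 350*j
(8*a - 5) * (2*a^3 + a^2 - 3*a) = 16*a^4 - 2*a^3 - 29*a^2 + 15*a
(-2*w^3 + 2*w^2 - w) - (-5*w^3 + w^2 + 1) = 3*w^3 + w^2 - w - 1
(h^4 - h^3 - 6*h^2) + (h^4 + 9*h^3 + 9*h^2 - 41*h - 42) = 2*h^4 + 8*h^3 + 3*h^2 - 41*h - 42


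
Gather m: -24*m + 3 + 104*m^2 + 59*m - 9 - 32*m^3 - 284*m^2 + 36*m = -32*m^3 - 180*m^2 + 71*m - 6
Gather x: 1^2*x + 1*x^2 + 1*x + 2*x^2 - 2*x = 3*x^2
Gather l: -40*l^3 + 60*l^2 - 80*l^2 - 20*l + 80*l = -40*l^3 - 20*l^2 + 60*l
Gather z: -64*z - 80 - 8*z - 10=-72*z - 90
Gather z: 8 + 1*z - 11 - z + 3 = 0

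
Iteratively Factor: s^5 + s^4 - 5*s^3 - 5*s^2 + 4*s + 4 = (s + 1)*(s^4 - 5*s^2 + 4) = (s - 2)*(s + 1)*(s^3 + 2*s^2 - s - 2) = (s - 2)*(s + 1)^2*(s^2 + s - 2) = (s - 2)*(s + 1)^2*(s + 2)*(s - 1)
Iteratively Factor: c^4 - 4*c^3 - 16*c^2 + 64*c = (c)*(c^3 - 4*c^2 - 16*c + 64) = c*(c - 4)*(c^2 - 16) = c*(c - 4)*(c + 4)*(c - 4)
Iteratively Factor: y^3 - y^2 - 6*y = (y + 2)*(y^2 - 3*y) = y*(y + 2)*(y - 3)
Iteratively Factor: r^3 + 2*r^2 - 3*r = (r)*(r^2 + 2*r - 3) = r*(r - 1)*(r + 3)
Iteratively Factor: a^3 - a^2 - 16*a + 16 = (a - 1)*(a^2 - 16) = (a - 4)*(a - 1)*(a + 4)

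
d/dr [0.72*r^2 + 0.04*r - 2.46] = 1.44*r + 0.04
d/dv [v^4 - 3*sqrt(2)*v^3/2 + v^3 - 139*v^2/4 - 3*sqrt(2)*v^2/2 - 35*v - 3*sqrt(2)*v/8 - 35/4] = 4*v^3 - 9*sqrt(2)*v^2/2 + 3*v^2 - 139*v/2 - 3*sqrt(2)*v - 35 - 3*sqrt(2)/8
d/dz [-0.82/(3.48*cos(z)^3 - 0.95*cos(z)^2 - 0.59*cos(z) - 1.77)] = (-8.5608*cos(z)^2 + 1.558*cos(z) + 0.4838)*sin(z)/(-3.48*cos(z)^3 + 0.95*cos(z)^2 + 0.59*cos(z) + 1.77)^2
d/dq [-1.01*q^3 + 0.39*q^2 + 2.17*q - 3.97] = -3.03*q^2 + 0.78*q + 2.17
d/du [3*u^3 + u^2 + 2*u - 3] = 9*u^2 + 2*u + 2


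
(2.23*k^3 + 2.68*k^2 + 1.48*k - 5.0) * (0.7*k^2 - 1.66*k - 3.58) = 1.561*k^5 - 1.8258*k^4 - 11.3962*k^3 - 15.5512*k^2 + 3.0016*k + 17.9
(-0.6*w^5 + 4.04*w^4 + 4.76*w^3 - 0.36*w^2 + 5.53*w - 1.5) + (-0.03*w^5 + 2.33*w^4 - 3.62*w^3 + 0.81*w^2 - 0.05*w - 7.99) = -0.63*w^5 + 6.37*w^4 + 1.14*w^3 + 0.45*w^2 + 5.48*w - 9.49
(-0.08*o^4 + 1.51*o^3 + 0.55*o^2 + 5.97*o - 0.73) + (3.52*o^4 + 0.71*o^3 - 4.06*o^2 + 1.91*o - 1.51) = 3.44*o^4 + 2.22*o^3 - 3.51*o^2 + 7.88*o - 2.24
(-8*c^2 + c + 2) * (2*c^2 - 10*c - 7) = -16*c^4 + 82*c^3 + 50*c^2 - 27*c - 14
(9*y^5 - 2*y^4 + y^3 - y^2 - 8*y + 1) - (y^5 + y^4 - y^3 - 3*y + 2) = 8*y^5 - 3*y^4 + 2*y^3 - y^2 - 5*y - 1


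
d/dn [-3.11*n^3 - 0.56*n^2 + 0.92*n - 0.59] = -9.33*n^2 - 1.12*n + 0.92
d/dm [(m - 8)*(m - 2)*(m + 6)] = 3*m^2 - 8*m - 44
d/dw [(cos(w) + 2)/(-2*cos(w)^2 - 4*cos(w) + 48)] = (sin(w)^2 - 4*cos(w) - 29)*sin(w)/(2*(cos(w)^2 + 2*cos(w) - 24)^2)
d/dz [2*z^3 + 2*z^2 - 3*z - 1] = 6*z^2 + 4*z - 3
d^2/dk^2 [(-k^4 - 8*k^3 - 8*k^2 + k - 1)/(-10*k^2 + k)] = 2*(100*k^6 - 30*k^5 + 3*k^4 - 12*k^3 + 300*k^2 - 30*k + 1)/(k^3*(1000*k^3 - 300*k^2 + 30*k - 1))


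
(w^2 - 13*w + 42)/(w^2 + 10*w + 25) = (w^2 - 13*w + 42)/(w^2 + 10*w + 25)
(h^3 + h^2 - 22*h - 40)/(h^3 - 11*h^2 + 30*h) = (h^2 + 6*h + 8)/(h*(h - 6))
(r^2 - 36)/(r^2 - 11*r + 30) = (r + 6)/(r - 5)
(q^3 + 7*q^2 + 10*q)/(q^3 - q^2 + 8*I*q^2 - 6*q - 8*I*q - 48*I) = q*(q + 5)/(q^2 + q*(-3 + 8*I) - 24*I)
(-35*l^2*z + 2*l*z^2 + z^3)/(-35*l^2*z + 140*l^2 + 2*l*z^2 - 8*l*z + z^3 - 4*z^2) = z/(z - 4)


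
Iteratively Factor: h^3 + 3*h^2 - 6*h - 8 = (h - 2)*(h^2 + 5*h + 4) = (h - 2)*(h + 4)*(h + 1)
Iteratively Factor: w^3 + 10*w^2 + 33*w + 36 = (w + 3)*(w^2 + 7*w + 12) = (w + 3)^2*(w + 4)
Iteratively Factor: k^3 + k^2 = (k + 1)*(k^2) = k*(k + 1)*(k)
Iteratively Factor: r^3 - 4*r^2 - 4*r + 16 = (r + 2)*(r^2 - 6*r + 8) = (r - 2)*(r + 2)*(r - 4)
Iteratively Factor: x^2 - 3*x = (x - 3)*(x)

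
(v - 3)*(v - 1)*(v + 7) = v^3 + 3*v^2 - 25*v + 21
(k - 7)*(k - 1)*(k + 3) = k^3 - 5*k^2 - 17*k + 21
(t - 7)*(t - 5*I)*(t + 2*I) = t^3 - 7*t^2 - 3*I*t^2 + 10*t + 21*I*t - 70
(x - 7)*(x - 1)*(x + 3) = x^3 - 5*x^2 - 17*x + 21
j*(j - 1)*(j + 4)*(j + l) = j^4 + j^3*l + 3*j^3 + 3*j^2*l - 4*j^2 - 4*j*l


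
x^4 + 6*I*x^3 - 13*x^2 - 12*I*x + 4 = (x + I)^2*(x + 2*I)^2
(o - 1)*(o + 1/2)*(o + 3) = o^3 + 5*o^2/2 - 2*o - 3/2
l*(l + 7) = l^2 + 7*l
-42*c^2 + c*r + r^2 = (-6*c + r)*(7*c + r)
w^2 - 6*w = w*(w - 6)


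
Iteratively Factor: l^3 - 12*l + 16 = (l - 2)*(l^2 + 2*l - 8) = (l - 2)^2*(l + 4)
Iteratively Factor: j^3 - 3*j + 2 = (j - 1)*(j^2 + j - 2) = (j - 1)*(j + 2)*(j - 1)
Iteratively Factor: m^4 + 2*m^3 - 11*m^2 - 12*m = (m + 1)*(m^3 + m^2 - 12*m) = (m - 3)*(m + 1)*(m^2 + 4*m) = (m - 3)*(m + 1)*(m + 4)*(m)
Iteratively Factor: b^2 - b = (b)*(b - 1)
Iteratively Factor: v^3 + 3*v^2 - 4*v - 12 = (v + 3)*(v^2 - 4) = (v - 2)*(v + 3)*(v + 2)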